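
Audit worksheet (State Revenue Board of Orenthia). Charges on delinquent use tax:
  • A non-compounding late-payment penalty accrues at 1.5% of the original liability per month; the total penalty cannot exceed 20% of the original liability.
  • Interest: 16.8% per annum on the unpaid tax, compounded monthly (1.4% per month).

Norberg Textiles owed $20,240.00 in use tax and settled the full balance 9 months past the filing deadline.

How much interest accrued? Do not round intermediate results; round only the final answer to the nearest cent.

Interest: $20,240.00 × ((1 + 0.014)^9 − 1) = $20,240.00 × 0.1332914… = $2,697.8180…

$2,697.82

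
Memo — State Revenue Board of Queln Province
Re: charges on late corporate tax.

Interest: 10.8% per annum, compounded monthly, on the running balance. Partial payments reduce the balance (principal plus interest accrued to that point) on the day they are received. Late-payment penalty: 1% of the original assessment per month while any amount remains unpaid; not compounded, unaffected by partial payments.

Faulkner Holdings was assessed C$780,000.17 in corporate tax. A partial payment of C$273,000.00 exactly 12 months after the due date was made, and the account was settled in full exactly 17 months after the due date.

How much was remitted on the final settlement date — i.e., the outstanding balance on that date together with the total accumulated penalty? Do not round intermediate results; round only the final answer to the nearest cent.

C$755,423.71

Monthly rate = 10.8% ÷ 12 = 0.9%
Balance at month 12: C$780,000.1700 × (1 + 0.009)^12 = C$868,537.7358…
After C$273,000.00 payment: C$868,537.7358… − C$273,000.00 = C$595,537.7358…
Balance at month 17: C$595,537.7358… × (1 + 0.009)^5 = C$622,823.6805…
Penalty: 17 × 1% × C$780,000.17 = C$132,600.03…
Final settlement = outstanding balance + penalty = C$622,823.6805… + C$132,600.03… = C$755,423.71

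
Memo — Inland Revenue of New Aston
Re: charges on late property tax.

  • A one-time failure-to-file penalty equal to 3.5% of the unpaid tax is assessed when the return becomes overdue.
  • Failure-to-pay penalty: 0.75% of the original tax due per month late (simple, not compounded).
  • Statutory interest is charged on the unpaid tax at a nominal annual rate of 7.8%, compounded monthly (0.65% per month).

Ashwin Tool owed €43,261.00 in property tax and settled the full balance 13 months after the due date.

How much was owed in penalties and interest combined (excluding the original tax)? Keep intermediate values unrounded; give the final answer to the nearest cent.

Failure-to-file penalty: 3.5% × €43,261.00 = €1,514.14…
Failure-to-pay penalty: 13 × 0.75% × €43,261.00 = €4,217.95…
Interest: €43,261.00 × ((1 + 0.0065)^13 − 1) = €43,261.00 × 0.0878753… = €3,801.5748…
Penalties + interest = €5,732.0825 + €3,801.5748… = €9,533.66

€9,533.66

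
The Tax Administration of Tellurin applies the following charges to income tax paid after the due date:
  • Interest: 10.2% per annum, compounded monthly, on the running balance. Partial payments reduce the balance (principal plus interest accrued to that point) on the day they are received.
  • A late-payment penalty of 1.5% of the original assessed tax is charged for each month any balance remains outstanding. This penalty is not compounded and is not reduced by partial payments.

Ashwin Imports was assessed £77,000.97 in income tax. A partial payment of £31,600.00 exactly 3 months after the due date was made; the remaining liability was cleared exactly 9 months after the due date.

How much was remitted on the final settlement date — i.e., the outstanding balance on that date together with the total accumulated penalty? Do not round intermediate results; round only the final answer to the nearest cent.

£60,244.74

Monthly rate = 10.2% ÷ 12 = 0.85%
Balance at month 3: £77,000.9700 × (1 + 0.0085)^3 = £78,981.2320…
After £31,600.00 payment: £78,981.2320… − £31,600.00 = £47,381.2320…
Balance at month 9: £47,381.2320… × (1 + 0.0085)^6 = £49,849.6099…
Penalty: 9 × 1.5% × £77,000.97 = £10,395.13…
Final settlement = outstanding balance + penalty = £49,849.6099… + £10,395.13… = £60,244.74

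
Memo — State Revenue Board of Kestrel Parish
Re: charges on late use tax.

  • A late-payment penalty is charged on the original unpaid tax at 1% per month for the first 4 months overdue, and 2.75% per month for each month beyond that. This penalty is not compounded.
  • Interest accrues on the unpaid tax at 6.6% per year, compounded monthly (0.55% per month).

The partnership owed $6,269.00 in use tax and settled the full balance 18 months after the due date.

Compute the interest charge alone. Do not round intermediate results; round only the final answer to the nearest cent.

$650.51

Interest: $6,269.00 × ((1 + 0.0055)^18 − 1) = $6,269.00 × 0.1037669… = $650.5144…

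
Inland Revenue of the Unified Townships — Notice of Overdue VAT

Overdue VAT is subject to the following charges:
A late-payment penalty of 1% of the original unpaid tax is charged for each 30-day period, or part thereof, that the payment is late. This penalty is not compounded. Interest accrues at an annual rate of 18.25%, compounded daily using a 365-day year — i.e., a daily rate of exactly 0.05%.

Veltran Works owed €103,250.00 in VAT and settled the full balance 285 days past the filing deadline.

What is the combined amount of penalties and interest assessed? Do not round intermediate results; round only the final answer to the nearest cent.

€26,133.82

Penalty periods: ⌈285/30⌉ = 10; penalty = 10 × 1% × €103,250.00 = €10,325.00
Interest: €103,250.00 × ((1 + 0.0005)^285 − 1) = €103,250.00 × 0.15311201… = €15,808.8155…
Penalties + interest = €10,325.0000 + €15,808.8155… = €26,133.82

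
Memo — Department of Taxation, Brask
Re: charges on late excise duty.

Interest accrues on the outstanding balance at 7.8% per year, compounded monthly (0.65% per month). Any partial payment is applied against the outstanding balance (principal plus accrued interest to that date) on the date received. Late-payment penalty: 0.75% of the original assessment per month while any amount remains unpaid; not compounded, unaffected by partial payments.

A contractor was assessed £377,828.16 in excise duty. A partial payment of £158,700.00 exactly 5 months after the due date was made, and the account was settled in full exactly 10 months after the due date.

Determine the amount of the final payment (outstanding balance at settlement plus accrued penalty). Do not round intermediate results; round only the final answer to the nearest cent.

Balance at month 5: £377,828.1600 × (1 + 0.0065)^5 = £390,268.2486…
After £158,700.00 payment: £390,268.2486… − £158,700.00 = £231,568.2486…
Balance at month 10: £231,568.2486… × (1 + 0.0065)^5 = £239,192.6923…
Penalty: 10 × 0.75% × £377,828.16 = £28,337.11…
Final settlement = outstanding balance + penalty = £239,192.6923… + £28,337.11… = £267,529.80

£267,529.80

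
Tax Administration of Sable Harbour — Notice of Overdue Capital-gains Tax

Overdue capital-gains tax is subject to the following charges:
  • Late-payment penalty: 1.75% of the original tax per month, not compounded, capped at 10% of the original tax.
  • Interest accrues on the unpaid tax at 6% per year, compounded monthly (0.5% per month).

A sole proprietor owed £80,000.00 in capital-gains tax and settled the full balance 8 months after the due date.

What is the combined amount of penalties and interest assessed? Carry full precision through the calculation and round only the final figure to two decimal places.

£11,256.56

Penalty (uncapped): 8 × 1.75% × £80,000.00 = £11,200.00; cap = 10% × £80,000.00 = £8,000.00 → penalty = £8,000.00
Interest: £80,000.00 × ((1 + 0.005)^8 − 1) = £80,000.00 × 0.0407070… = £3,256.5635…
Penalties + interest = £8,000.0000 + £3,256.5635… = £11,256.56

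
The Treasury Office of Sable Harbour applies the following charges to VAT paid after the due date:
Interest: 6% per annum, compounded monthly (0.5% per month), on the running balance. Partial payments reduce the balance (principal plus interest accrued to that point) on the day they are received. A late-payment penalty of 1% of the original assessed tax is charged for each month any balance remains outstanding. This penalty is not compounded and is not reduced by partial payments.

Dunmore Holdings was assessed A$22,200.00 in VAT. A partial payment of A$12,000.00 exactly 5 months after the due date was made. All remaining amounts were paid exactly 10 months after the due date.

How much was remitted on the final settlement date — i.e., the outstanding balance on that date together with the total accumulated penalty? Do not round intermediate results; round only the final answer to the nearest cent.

A$13,252.30

Balance at month 5: A$22,200.0000 × (1 + 0.005)^5 = A$22,760.5778…
After A$12,000.00 payment: A$22,760.5778… − A$12,000.00 = A$10,760.5778…
Balance at month 10: A$10,760.5778… × (1 + 0.005)^5 = A$11,032.2959…
Penalty: 10 × 1% × A$22,200.00 = A$2,220.00
Final settlement = outstanding balance + penalty = A$11,032.2959… + A$2,220.00 = A$13,252.30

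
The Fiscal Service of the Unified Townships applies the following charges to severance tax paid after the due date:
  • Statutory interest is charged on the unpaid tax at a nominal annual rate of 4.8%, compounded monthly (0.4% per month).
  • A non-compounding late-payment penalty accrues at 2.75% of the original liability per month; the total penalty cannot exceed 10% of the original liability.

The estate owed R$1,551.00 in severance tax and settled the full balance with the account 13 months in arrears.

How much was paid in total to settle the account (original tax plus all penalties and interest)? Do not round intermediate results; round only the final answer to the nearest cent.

Penalty (uncapped): 13 × 2.75% × R$1,551.00 = R$554.48…; cap = 10% × R$1,551.00 = R$155.10 → penalty = R$155.10
Interest: R$1,551.00 × ((1 + 0.004)^13 − 1) = R$1,551.00 × 0.0532665… = R$82.6163…
Total = R$1,551.00 + R$155.1000 + R$82.6163… = R$1,788.72

R$1,788.72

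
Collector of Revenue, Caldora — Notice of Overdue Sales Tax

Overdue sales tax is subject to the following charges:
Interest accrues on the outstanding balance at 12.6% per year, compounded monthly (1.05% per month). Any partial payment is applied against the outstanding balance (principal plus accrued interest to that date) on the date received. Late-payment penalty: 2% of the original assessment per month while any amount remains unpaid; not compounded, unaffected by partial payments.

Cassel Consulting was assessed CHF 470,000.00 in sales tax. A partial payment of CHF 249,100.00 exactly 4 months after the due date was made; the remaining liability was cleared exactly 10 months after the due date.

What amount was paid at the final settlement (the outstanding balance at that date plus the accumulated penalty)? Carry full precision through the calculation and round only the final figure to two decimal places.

Balance at month 4: CHF 470,000.0000 × (1 + 0.0105)^4 = CHF 490,053.0870…
After CHF 249,100.00 payment: CHF 490,053.0870… − CHF 249,100.00 = CHF 240,953.0870…
Balance at month 10: CHF 240,953.0870… × (1 + 0.0105)^6 = CHF 256,537.2305…
Penalty: 10 × 2% × CHF 470,000.00 = CHF 94,000.00
Final settlement = outstanding balance + penalty = CHF 256,537.2305… + CHF 94,000.00 = CHF 350,537.23

CHF 350,537.23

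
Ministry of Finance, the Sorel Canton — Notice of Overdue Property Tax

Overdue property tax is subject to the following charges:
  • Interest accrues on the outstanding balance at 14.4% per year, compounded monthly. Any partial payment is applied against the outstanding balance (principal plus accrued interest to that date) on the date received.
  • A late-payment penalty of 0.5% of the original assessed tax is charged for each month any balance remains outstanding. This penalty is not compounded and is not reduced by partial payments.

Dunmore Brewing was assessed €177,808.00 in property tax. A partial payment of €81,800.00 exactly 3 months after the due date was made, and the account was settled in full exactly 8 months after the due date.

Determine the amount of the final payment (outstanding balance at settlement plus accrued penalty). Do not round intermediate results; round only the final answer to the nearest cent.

Monthly rate = 14.4% ÷ 12 = 1.2%
Balance at month 3: €177,808.0000 × (1 + 0.012)^3 = €184,286.2083…
After €81,800.00 payment: €184,286.2083… − €81,800.00 = €102,486.2083…
Balance at month 8: €102,486.2083… × (1 + 0.012)^5 = €108,784.7426…
Penalty: 8 × 0.5% × €177,808.00 = €7,112.32
Final settlement = outstanding balance + penalty = €108,784.7426… + €7,112.32 = €115,897.06

€115,897.06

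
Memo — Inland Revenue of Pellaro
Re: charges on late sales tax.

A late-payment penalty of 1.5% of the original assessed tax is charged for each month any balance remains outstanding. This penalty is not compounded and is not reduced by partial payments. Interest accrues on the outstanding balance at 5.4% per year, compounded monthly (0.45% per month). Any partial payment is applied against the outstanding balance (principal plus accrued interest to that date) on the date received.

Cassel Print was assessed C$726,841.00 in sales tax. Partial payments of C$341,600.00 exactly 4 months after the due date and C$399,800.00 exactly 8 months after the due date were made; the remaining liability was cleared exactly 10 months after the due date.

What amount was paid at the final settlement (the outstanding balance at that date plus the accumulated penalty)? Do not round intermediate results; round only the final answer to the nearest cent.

C$114,911.46

Balance at month 4: C$726,841.0000 × (1 + 0.0045)^4 = C$740,012.7144…
After C$341,600.00 payment: C$740,012.7144… − C$341,600.00 = C$398,412.7144…
Balance at month 8: C$398,412.7144… × (1 + 0.0045)^4 = C$405,632.6958…
After C$399,800.00 payment: C$405,632.6958… − C$399,800.00 = C$5,832.6958…
Balance at month 10: C$5,832.6958… × (1 + 0.0045)^2 = C$5,885.3082…
Penalty: 10 × 1.5% × C$726,841.00 = C$109,026.15
Final settlement = outstanding balance + penalty = C$5,885.3082… + C$109,026.15 = C$114,911.46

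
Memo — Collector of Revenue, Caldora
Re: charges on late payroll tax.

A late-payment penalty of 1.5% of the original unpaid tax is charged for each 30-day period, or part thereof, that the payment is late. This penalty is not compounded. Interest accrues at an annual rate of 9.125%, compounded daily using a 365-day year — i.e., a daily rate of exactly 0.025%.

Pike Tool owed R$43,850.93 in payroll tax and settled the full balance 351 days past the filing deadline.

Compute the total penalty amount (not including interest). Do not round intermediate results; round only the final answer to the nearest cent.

Penalty periods: ⌈351/30⌉ = 12; penalty = 12 × 1.5% × R$43,850.93 = R$7,893.17…

R$7,893.17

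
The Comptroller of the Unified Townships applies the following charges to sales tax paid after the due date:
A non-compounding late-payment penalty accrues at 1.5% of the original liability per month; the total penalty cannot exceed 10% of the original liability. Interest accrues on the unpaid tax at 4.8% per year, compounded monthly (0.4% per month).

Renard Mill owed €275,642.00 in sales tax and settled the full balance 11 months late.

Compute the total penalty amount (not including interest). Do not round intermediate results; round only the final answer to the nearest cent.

€27,564.20

Penalty (uncapped): 11 × 1.5% × €275,642.00 = €45,480.93; cap = 10% × €275,642.00 = €27,564.20 → penalty = €27,564.20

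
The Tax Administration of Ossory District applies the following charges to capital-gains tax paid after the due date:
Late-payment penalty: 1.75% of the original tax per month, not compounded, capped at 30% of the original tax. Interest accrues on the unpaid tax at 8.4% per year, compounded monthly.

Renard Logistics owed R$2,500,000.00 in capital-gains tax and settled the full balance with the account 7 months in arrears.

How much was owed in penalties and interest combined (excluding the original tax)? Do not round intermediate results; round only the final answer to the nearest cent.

Penalty: 7 × 1.75% × R$2,500,000.00 = R$306,250.00 (below the 30% cap of R$750,000.00)
Interest (8.4%/yr ÷ 12 = 0.7%/month): R$2,500,000.00 × ((1 + 0.007)^7 − 1) = R$125,102.7235…
Penalties + interest = R$306,250.0000 + R$125,102.7235… = R$431,352.72

R$431,352.72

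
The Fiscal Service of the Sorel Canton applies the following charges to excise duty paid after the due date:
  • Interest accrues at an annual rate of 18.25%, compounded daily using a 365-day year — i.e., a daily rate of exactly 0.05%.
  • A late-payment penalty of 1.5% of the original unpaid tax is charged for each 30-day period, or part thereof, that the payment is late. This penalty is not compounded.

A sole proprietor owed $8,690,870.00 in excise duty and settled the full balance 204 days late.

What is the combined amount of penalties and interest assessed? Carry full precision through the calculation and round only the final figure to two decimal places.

Penalty periods: ⌈204/30⌉ = 7; penalty = 7 × 1.5% × $8,690,870.00 = $912,541.35
Interest: $8,690,870.00 × ((1 + 0.0005)^204 − 1) = $8,690,870.00 × 0.10735524… = $933,010.4626…
Penalties + interest = $912,541.3500 + $933,010.4626… = $1,845,551.81

$1,845,551.81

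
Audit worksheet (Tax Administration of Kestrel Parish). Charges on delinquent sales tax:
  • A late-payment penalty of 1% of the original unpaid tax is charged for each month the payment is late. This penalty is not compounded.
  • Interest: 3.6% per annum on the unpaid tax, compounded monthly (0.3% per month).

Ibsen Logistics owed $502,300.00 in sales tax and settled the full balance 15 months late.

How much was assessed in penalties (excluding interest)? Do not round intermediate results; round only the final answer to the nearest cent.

Late-payment penalty = 1% × $502,300.00 × 15 mo = $75,345.00

$75,345.00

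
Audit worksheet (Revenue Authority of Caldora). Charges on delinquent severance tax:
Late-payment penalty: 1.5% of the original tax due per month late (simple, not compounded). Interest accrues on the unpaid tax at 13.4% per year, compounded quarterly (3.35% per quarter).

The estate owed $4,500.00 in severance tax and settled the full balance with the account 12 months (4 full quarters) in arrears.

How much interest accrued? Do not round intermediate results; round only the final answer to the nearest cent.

$633.98

Interest: $4,500.00 × ((1 + 0.0335)^4 − 1) = $4,500.00 × 0.1408851… = $633.9831…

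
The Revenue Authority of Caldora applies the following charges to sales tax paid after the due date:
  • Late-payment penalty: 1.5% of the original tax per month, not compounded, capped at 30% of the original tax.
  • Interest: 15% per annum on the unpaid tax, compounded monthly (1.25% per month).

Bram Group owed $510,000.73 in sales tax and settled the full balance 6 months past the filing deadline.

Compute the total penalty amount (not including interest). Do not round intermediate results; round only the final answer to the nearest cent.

Penalty: 6 × 1.5% × $510,000.73 = $45,900.07… (below the 30% cap of $153,000.22…)

$45,900.07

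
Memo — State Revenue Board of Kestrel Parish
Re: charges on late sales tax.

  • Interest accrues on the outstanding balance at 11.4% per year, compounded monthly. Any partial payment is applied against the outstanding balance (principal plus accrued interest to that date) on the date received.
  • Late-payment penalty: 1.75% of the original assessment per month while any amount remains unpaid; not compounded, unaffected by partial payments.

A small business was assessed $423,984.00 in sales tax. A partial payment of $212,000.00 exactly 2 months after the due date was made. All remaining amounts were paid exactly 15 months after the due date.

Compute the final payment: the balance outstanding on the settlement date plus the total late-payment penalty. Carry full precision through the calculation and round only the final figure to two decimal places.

$360,157.90

Monthly rate = 11.4% ÷ 12 = 0.95%
Balance at month 2: $423,984.0000 × (1 + 0.0095)^2 = $432,077.9606…
After $212,000.00 payment: $432,077.9606… − $212,000.00 = $220,077.9606…
Balance at month 15: $220,077.9606… × (1 + 0.0095)^13 = $248,862.0965…
Penalty: 15 × 1.75% × $423,984.00 = $111,295.80
Final settlement = outstanding balance + penalty = $248,862.0965… + $111,295.80 = $360,157.90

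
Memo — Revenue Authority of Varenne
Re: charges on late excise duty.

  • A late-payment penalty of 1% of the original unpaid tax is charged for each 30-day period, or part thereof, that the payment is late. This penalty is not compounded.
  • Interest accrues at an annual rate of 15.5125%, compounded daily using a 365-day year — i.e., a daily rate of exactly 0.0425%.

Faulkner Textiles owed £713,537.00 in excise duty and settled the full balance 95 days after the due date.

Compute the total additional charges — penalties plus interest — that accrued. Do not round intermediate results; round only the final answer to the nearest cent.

Penalty periods: ⌈95/30⌉ = 4; penalty = 4 × 1% × £713,537.00 = £28,541.48
Interest: £713,537.00 × ((1 + 0.000425)^95 − 1) = £713,537.00 × 0.04119222… = £29,392.1737…
Penalties + interest = £28,541.4800 + £29,392.1737… = £57,933.65

£57,933.65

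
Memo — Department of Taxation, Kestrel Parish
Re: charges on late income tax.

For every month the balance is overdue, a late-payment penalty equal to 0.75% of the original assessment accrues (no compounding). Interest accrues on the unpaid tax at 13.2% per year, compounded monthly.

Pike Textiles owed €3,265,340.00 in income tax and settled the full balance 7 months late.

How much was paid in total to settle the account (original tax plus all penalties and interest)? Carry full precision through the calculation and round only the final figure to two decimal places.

Late-payment penalty: 7 × 0.75% × €3,265,340.00 = €171,430.35
Interest (13.2%/yr ÷ 12 = 1.1%/month): €3,265,340.00 × ((1 + 0.011)^7 − 1) = €259,882.2092…
Total = €3,265,340.00 + €171,430.3500 + €259,882.2092… = €3,696,652.56

€3,696,652.56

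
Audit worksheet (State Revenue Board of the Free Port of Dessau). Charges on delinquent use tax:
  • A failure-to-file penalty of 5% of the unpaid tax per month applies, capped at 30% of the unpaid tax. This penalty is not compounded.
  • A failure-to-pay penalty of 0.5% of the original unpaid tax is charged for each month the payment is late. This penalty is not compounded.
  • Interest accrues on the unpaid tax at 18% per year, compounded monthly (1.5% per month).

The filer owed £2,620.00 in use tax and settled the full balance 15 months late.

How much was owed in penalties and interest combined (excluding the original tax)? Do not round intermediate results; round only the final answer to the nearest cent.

£1,638.11

Failure-to-file: 15 × 5% × £2,620.00 = £1,965.00, capped at 30% × £2,620.00 = £786.00
Failure-to-pay penalty: 15 × 0.5% × £2,620.00 = £196.50
Interest: £2,620.00 × ((1 + 0.015)^15 − 1) = £2,620.00 × 0.2502321… = £655.6080…
Penalties + interest = £982.5000 + £655.6080… = £1,638.11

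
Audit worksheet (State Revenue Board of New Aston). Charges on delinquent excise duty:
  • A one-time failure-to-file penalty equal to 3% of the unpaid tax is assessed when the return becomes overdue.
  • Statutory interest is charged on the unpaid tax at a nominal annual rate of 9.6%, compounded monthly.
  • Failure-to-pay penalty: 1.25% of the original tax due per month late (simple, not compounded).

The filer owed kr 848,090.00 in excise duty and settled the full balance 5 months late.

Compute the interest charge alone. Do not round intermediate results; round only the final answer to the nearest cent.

Interest (9.6%/yr ÷ 12 = 0.8%/month): kr 848,090.00 × ((1 + 0.008)^5 − 1) = kr 34,470.7372…

kr 34,470.74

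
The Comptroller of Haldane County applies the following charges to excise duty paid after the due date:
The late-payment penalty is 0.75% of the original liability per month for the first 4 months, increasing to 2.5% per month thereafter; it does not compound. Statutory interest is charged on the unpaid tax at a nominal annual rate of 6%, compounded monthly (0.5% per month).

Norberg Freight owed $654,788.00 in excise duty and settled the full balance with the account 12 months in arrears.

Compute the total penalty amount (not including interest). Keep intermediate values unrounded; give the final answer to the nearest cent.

Penalty, months 1–4: 4 × 0.75% × $654,788.00 = $19,643.64
Penalty, months 5–12: 8 × 2.5% × $654,788.00 = $130,957.60
Total penalty = $19,643.64 + $130,957.60 = $150,601.24

$150,601.24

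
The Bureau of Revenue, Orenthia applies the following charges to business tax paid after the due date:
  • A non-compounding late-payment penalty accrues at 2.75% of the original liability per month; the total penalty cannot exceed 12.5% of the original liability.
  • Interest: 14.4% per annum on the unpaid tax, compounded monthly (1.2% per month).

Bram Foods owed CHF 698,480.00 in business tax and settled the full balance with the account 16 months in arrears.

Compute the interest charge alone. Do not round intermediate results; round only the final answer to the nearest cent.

CHF 146,880.94

Interest: CHF 698,480.00 × ((1 + 0.012)^16 − 1) = CHF 698,480.00 × 0.2102865… = CHF 146,880.9360…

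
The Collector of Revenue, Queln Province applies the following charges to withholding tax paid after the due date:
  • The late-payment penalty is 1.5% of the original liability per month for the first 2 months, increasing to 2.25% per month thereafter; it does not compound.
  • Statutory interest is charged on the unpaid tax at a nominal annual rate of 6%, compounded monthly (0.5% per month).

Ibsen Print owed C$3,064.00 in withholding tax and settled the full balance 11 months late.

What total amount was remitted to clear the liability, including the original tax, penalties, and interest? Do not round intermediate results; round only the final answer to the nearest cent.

C$3,949.18

Penalty, months 1–2: 2 × 1.5% × C$3,064.00 = C$91.92
Penalty, months 3–11: 9 × 2.25% × C$3,064.00 = C$620.46
Interest: C$3,064.00 × ((1 + 0.005)^11 − 1) = C$3,064.00 × 0.0563958… = C$172.7968…
Total = C$3,064.00 + C$712.3800 + C$172.7968… = C$3,949.18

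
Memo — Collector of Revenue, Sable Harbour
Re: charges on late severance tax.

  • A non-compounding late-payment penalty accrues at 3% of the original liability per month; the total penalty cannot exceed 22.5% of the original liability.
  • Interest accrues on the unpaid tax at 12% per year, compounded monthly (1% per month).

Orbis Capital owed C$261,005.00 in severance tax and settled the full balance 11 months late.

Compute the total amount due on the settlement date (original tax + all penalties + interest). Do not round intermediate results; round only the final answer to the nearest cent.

Penalty (uncapped): 11 × 3% × C$261,005.00 = C$86,131.65; cap = 22.5% × C$261,005.00 = C$58,726.13… → penalty = C$58,726.13…
Interest: C$261,005.00 × ((1 + 0.01)^11 − 1) = C$261,005.00 × 0.1156683… = C$30,190.0168…
Total = C$261,005.00 + C$58,726.1250 + C$30,190.0168… = C$349,921.14

C$349,921.14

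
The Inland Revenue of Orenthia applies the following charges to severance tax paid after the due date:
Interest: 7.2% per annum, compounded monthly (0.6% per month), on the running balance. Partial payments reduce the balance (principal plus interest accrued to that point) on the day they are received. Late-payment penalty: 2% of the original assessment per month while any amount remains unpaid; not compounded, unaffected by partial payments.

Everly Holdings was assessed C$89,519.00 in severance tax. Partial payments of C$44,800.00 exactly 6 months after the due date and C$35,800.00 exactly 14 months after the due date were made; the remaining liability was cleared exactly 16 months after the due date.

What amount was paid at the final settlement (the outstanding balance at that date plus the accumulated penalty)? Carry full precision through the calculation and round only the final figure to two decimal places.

Balance at month 6: C$89,519.0000 × (1 + 0.006)^6 = C$92,790.4127…
After C$44,800.00 payment: C$92,790.4127… − C$44,800.00 = C$47,990.4127…
Balance at month 14: C$47,990.4127… × (1 + 0.006)^8 = C$50,342.9117…
After C$35,800.00 payment: C$50,342.9117… − C$35,800.00 = C$14,542.9117…
Balance at month 16: C$14,542.9117… × (1 + 0.006)^2 = C$14,717.9502…
Penalty: 16 × 2% × C$89,519.00 = C$28,646.08
Final settlement = outstanding balance + penalty = C$14,717.9502… + C$28,646.08 = C$43,364.03

C$43,364.03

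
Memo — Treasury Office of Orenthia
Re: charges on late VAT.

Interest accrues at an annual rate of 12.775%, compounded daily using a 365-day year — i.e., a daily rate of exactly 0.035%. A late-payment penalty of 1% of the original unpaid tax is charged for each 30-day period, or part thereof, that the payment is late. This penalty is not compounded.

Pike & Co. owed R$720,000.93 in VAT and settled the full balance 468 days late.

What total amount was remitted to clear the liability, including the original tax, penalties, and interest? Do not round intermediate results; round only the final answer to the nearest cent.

Penalty periods: ⌈468/30⌉ = 16; penalty = 16 × 1% × R$720,000.93 = R$115,200.15…
Interest: R$720,000.93 × ((1 + 0.00035)^468 − 1) = R$720,000.93 × 0.17794494… = R$128,120.5204…
Total = R$720,000.93 + R$115,200.1488 + R$128,120.5204… = R$963,321.60

R$963,321.60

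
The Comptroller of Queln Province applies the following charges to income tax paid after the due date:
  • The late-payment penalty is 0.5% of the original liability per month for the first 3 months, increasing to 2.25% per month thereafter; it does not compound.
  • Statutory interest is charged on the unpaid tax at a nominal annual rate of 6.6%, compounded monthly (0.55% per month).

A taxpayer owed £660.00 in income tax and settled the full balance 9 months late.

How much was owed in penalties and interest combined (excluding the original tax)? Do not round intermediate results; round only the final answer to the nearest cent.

£132.40

Penalty, months 1–3: 3 × 0.5% × £660.00 = £9.90
Penalty, months 4–9: 6 × 2.25% × £660.00 = £89.10
Interest: £660.00 × ((1 + 0.0055)^9 − 1) = £660.00 × 0.0506031… = £33.3980…
Penalties + interest = £99.0000 + £33.3980… = £132.40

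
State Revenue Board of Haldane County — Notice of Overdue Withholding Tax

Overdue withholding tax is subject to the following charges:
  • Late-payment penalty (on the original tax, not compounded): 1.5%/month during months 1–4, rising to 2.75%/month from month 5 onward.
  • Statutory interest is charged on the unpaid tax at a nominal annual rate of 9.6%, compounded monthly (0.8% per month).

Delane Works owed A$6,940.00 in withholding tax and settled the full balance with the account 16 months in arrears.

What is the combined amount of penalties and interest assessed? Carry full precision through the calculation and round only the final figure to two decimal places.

Penalty, months 1–4: 4 × 1.5% × A$6,940.00 = A$416.40
Penalty, months 5–16: 12 × 2.75% × A$6,940.00 = A$2,290.20
Interest: A$6,940.00 × ((1 + 0.008)^16 − 1) = A$6,940.00 × 0.1359743… = A$943.6618…
Penalties + interest = A$2,706.6000 + A$943.6618… = A$3,650.26

A$3,650.26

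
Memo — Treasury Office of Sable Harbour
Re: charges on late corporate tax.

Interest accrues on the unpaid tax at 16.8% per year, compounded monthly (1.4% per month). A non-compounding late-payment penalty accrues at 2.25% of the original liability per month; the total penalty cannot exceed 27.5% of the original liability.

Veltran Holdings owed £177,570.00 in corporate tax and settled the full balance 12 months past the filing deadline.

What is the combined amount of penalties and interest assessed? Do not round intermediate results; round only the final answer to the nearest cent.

Penalty: 12 × 2.25% × £177,570.00 = £47,943.90 (below the 27.5% cap of £48,831.75)
Interest: £177,570.00 × ((1 + 0.014)^12 − 1) = £177,570.00 × 0.1815591… = £32,239.4545…
Penalties + interest = £47,943.9000 + £32,239.4545… = £80,183.35

£80,183.35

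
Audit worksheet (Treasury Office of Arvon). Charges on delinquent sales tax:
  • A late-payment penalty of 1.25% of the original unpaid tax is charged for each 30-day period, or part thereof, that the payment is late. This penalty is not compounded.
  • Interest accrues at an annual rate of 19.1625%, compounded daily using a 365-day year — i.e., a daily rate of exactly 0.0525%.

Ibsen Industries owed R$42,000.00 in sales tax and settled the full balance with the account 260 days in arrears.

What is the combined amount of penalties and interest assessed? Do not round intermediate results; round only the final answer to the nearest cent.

R$10,865.98

Penalty periods: ⌈260/30⌉ = 9; penalty = 9 × 1.25% × R$42,000.00 = R$4,725.00
Interest: R$42,000.00 × ((1 + 0.000525)^260 − 1) = R$42,000.00 × 0.14621382… = R$6,140.9805…
Penalties + interest = R$4,725.0000 + R$6,140.9805… = R$10,865.98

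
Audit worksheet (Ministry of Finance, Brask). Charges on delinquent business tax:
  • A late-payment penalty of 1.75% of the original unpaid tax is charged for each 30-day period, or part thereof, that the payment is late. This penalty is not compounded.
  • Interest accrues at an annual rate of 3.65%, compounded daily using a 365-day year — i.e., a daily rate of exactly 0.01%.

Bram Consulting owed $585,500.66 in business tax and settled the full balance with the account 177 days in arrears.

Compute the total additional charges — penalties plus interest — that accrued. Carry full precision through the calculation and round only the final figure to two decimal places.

$71,932.66

Penalty periods: ⌈177/30⌉ = 6; penalty = 6 × 1.75% × $585,500.66 = $61,477.57…
Interest: $585,500.66 × ((1 + 0.0001)^177 − 1) = $585,500.66 × 0.01785667… = $10,455.0936…
Penalties + interest = $61,477.5693 + $10,455.0936… = $71,932.66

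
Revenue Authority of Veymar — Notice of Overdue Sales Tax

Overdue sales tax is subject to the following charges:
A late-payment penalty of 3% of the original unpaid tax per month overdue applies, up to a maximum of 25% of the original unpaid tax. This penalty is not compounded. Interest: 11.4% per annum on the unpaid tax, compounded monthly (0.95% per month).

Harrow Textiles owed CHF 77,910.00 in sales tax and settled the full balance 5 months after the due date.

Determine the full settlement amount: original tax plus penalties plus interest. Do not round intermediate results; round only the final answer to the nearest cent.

CHF 93,368.21

Penalty: 5 × 3% × CHF 77,910.00 = CHF 11,686.50 (below the 25% cap of CHF 19,477.50)
Interest: CHF 77,910.00 × ((1 + 0.0095)^5 − 1) = CHF 77,910.00 × 0.0484111… = CHF 3,771.7099…
Total = CHF 77,910.00 + CHF 11,686.5000 + CHF 3,771.7099… = CHF 93,368.21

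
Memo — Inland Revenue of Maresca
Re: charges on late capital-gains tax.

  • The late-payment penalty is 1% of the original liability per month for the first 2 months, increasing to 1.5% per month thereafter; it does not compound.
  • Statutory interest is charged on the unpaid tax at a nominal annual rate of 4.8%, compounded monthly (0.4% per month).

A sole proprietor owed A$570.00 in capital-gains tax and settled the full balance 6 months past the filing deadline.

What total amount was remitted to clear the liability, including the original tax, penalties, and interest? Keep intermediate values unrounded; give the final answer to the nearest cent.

Penalty, months 1–2: 2 × 1% × A$570.00 = A$11.40
Penalty, months 3–6: 4 × 1.5% × A$570.00 = A$34.20
Interest: A$570.00 × ((1 + 0.004)^6 − 1) = A$570.00 × 0.0242413… = A$13.8175…
Total = A$570.00 + A$45.6000 + A$13.8175… = A$629.42

A$629.42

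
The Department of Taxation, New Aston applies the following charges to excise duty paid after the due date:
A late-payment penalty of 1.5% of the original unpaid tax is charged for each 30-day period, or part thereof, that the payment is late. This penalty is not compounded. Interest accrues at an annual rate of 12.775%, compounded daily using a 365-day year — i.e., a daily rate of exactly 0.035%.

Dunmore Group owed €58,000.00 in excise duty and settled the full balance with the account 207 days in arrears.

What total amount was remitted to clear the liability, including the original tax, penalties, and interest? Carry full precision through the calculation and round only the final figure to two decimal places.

€68,447.27

Penalty periods: ⌈207/30⌉ = 7; penalty = 7 × 1.5% × €58,000.00 = €6,090.00
Interest: €58,000.00 × ((1 + 0.00035)^207 − 1) = €58,000.00 × 0.07512542… = €4,357.2743…
Total = €58,000.00 + €6,090.0000 + €4,357.2743… = €68,447.27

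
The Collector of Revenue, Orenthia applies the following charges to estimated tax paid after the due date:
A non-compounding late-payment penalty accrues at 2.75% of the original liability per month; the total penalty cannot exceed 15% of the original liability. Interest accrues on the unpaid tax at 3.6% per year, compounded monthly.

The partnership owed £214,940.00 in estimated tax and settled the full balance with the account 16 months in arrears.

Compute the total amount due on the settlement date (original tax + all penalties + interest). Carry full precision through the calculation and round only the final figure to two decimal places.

£257,733.54

Penalty (uncapped): 16 × 2.75% × £214,940.00 = £94,573.60; cap = 15% × £214,940.00 = £32,241.00 → penalty = £32,241.00
Interest (3.6%/yr ÷ 12 = 0.3%/month): £214,940.00 × ((1 + 0.003)^16 − 1) = £10,552.5370…
Total = £214,940.00 + £32,241.0000 + £10,552.5370… = £257,733.54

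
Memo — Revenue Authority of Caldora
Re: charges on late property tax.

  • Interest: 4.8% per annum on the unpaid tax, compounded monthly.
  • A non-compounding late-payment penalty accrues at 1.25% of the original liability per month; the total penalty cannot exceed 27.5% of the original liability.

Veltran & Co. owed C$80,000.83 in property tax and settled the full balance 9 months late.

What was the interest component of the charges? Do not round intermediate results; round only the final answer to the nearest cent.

Interest (4.8%/yr ÷ 12 = 0.4%/month): C$80,000.83 × ((1 + 0.004)^9 − 1) = C$2,926.5430…

C$2,926.54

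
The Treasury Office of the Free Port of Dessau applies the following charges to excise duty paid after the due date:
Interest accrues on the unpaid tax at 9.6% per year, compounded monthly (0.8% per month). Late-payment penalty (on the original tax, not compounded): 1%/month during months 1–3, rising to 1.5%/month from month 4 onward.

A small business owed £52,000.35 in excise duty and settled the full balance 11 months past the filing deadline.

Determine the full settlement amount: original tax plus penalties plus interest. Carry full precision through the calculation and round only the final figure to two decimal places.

£64,563.94

Penalty, months 1–3: 3 × 1% × £52,000.35 = £1,560.01…
Penalty, months 4–11: 8 × 1.5% × £52,000.35 = £6,240.04…
Interest: £52,000.35 × ((1 + 0.008)^11 − 1) = £52,000.35 × 0.0916058… = £4,763.5361…
Total = £52,000.35 + £7,800.0525 + £4,763.5361… = £64,563.94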